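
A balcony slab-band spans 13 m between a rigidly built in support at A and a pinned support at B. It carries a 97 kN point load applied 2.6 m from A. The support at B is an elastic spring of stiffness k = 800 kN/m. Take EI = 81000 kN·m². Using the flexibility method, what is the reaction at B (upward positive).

R_B = 4.772 kN

Take the reaction at B as the redundant and release it; the primary structure is a cantilever fixed at A.
Downward deflection at the released point B due to the loads:
  point load 97 at a = 2.6: Pa²(3L − a)/(6EI) = 3978/EI
Tip deflection under a unit load at B: L³/(3EI) = 732.3/EI.
With EI = 81000 kN·m²: δ_0 = 0.049112 m and δ_{BB} = 0.009041 m/kN.
Compatibility — the spring shortens by R_B/k under the reaction it provides: δ_0 − R_B·δ_{BB} = R_B/k. With 1/k = 0.00125 m/kN, R_B = δ_0 / (δ_{BB} + 1/k) = 0.049112 / (0.009041 + 0.00125) = 4.772 kN.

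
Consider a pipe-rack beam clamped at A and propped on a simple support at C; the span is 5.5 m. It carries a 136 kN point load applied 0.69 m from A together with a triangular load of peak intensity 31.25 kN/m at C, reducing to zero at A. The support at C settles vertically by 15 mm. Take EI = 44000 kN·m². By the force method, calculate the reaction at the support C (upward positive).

R_C = 38.44 kN

Take the reaction at C as the redundant and release it; the primary structure is a cantilever fixed at A.
Primary-structure tip deflection at C by superposition:
  point load 136 at a = 0.69: Pa²(3L − a)/(6EI) = 170.6/EI
  triangular load, peak 31.25 at the free end: 11w₀L⁴/(120EI) = 2621/EI
  δ_0 = 2792/EI
Tip deflection under a unit load at C: L³/(3EI) = 55.46/EI.
With EI = 44000 kN·m²: δ_0 = 0.063452 m and δ_{CC} = 0.00126 m/kN.
Compatibility — the beam at C must follow the support down by 0.015 m: δ_0 − R_C·δ_{CC} = 0.015, so R_C = (0.063452 − 0.015)/0.00126 = 38.44 kN.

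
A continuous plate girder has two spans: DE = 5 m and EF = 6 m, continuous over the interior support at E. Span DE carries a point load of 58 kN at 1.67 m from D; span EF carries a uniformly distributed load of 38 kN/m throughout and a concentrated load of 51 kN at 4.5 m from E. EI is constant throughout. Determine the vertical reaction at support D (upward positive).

Insert a hinge at E; M_E is the redundant, and each span becomes simply supported.
Discontinuity in slope at E on the released structure — sum the simple-span end rotations:
  span DE: point load 58 at a = 1.67: Pab(L + a)/(6LEI) = 71.71/EI
  span EF: UDL 38: wL³/(24EI) = 342/EI
  span EF: point load 51 at a = 4.5: Pab(L + b)/(6LEI) = 71.72/EI
  relative rotation θ_0 = (71.71 + 413.7)/EI = 485.4/EI
A unit hogging moment at E produces rotation L₁/(3EI) + L₂/(3EI) = 3.667/EI.
Slope continuity at E: θ_0 = M_E·3.667/EI, so M_E = 485.4/3.667 = 132.4 kN·m (hogging).
Span DE, ΣM about D with M_E applied at E: R_E^{DE}·5 = 96.86 + 132.4, so R_E^{DE} = 45.85 kN and R_D = 58 − 45.85 = 12.15 kN.

R_D = 12.15 kN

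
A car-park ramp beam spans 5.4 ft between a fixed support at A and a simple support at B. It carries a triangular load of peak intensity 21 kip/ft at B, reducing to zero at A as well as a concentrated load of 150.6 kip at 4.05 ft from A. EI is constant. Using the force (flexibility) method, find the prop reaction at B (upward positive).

R_B = 126.5 kip

Remove the prop at B; the released (primary) structure is a cantilever built in at A.
Free-end deflection of the primary structure under the applied loading (downward +):
  triangular load, peak 21 at the free end: 11w₀L⁴/(120EI) = 1637/EI
  point load 150.6 at a = 4.05: Pa²(3L − a)/(6EI) = 5002/EI
  δ_0 = 6639/EI
Flexibility coefficient — unit upward force at B: δ_{BB} = L³/(3EI) = 52.49/EI.
Compatibility at B: δ_0 − R_B·δ_{BB} = 0, so R_B = 6639/52.49 = 126.5 kip.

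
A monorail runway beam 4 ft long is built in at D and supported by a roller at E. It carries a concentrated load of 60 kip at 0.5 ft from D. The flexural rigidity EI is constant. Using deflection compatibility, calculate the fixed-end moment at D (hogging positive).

Remove the prop at E; the released (primary) structure is a cantilever built in at D.
Free-end deflection of the primary structure under the applied loading (downward +):
  point load 60 at a = 0.5: Pa²(3L − a)/(6EI) = 28.75/EI
Tip deflection under a unit load at E: L³/(3EI) = 21.33/EI.
Compatibility at E: δ_0 − R_E·δ_{EE} = 0, so R_E = 28.75/21.33 = 1.348 kip.
Moment equilibrium about D: M_D = Σ(load moments about D) − R_E·L = 30 − 1.348×4 = 24.61 kip·ft.

M_D = 24.61 kip·ft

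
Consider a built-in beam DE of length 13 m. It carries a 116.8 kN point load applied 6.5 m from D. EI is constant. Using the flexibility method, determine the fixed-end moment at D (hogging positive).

Take the two fixed-end moments M_D, M_E as redundants; the released structure is the simple span DE.
Simple-span end rotations at D and E under the given loads:
  at D: point load 116.8 at a = 6.5: Pab(L + b)/(6LEI) = 1234/EI
  at E: point load 116.8 at a = 6.5: Pab(L + a)/(6LEI) = 1234/EI
  θ_D0 = 1234/EI,  θ_E0 = 1234/EI
Flexibility coefficients: a unit moment at one end gives L/(3EI) there and L/(6EI) at the far end, so f₁₁ = f₂₂ = 4.333/EI and f₁₂ = f₂₁ = 2.167/EI.
Compatibility — zero rotation at each built-in end:
  4.333 M_D + 2.167 M_E = 1234
  2.167 M_D + 4.333 M_E = 1234
Solving the pair gives M_D = 189.8 kN·m and M_E = 189.8 kN·m (hogging).

M_D = 189.8 kN·m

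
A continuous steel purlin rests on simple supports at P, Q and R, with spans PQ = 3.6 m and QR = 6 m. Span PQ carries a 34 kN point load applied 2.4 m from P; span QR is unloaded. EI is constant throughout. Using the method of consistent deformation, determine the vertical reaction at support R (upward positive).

R_R = -1.417 kN

Take M_Q as the redundant. Released structure: two simple spans PQ and QR with a hinge at Q.
Discontinuity in slope at Q on the released structure — sum the simple-span end rotations:
  span PQ: point load 34 at a = 2.4: Pab(L + a)/(6LEI) = 27.2/EI
  relative rotation θ_0 = (27.2 + 0)/EI = 27.2/EI
A unit hogging moment at Q produces rotation L₁/(3EI) + L₂/(3EI) = 3.2/EI.
Slope continuity at Q: θ_0 = M_Q·3.2/EI, so M_Q = 27.2/3.2 = 8.5 kN·m (hogging).
Span QR, ΣM about R: R_Q^{QR}·6 = 0 + 8.5, so R_Q^{QR} = 1.417 kN and R_R = 0 − 1.417 = -1.417 kN.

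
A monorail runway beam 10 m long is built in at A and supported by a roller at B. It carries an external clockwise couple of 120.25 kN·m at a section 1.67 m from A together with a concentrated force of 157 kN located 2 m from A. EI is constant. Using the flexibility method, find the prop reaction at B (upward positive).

Choose R_B as the redundant. The primary structure is the cantilever fixed at A.
Primary-structure tip deflection at B by superposition:
  clockwise couple 120.25 at a = 1.67: M₀a(2L − a)/(2EI) = 1840/EI
  point load 157 at a = 2: Pa²(3L − a)/(6EI) = 2931/EI
  δ_0 = 4771/EI
Flexibility coefficient — unit upward force at B: δ_{BB} = L³/(3EI) = 333.3/EI.
Compatibility at B: δ_0 − R_B·δ_{BB} = 0, so R_B = 4771/333.3 = 14.31 kN.

R_B = 14.31 kN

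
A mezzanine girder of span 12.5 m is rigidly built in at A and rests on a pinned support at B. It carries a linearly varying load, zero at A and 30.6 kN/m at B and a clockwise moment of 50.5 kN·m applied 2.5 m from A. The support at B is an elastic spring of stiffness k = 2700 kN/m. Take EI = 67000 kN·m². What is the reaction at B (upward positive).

Remove the prop at B; the released (primary) structure is a cantilever built in at A.
Downward deflection at the released point B due to the loads:
  triangular load, peak 30.6 at the free end: 11w₀L⁴/(120EI) = 68481/EI
  clockwise couple 50.5 at a = 2.5: M₀a(2L − a)/(2EI) = 1420/EI
  δ_0 = 69902/EI
Tip deflection under a unit load at B: L³/(3EI) = 651/EI.
With EI = 67000 kN·m²: δ_0 = 1.0433 m and δ_{BB} = 0.009717 m/kN.
Compatibility — the spring shortens by R_B/k under the reaction it provides: δ_0 − R_B·δ_{BB} = R_B/k. With 1/k = 0.00037 m/kN, R_B = δ_0 / (δ_{BB} + 1/k) = 1.0433 / (0.009717 + 0.00037) = 103.4 kN.

R_B = 103.4 kN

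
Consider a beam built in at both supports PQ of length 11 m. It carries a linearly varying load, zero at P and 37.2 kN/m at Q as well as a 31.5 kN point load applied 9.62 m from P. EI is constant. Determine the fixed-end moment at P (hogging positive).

Take the two fixed-end moments M_P, M_Q as redundants; the released structure is the simple span PQ.
On the primary (simply-supported) span, the end slopes from the loading are:
  at P: triangular load, peak 37.2: 7w₀L³/(360EI) = 962.8/EI
  at Q: triangular load, peak 37.2: w₀L³/(45EI) = 1100/EI
  at P: point load 31.5 at a = 9.62: Pab(L + b)/(6LEI) = 78.44/EI
  at Q: point load 31.5 at a = 9.62: Pab(L + a)/(6LEI) = 130.7/EI
  θ_P0 = 1041/EI,  θ_Q0 = 1231/EI
Flexibility coefficients: a unit moment at one end gives L/(3EI) there and L/(6EI) at the far end, so f₁₁ = f₂₂ = 3.667/EI and f₁₂ = f₂₁ = 1.833/EI.
Compatibility — zero rotation at each built-in end:
  3.667 M_P + 1.833 M_Q = 1041
  1.833 M_P + 3.667 M_Q = 1231
Solving the pair gives M_P = 154.8 kN·m and M_Q = 258.3 kN·m (hogging).

M_P = 154.8 kN·m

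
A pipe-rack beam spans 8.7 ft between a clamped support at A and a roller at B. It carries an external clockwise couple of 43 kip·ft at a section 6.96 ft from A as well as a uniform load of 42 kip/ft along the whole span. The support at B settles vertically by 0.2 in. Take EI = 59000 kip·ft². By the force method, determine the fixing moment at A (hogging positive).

Release the roller at B. Primary structure: cantilever fixed at A.
Downward deflection at the released point B due to the loads:
  clockwise couple 43 at a = 6.96: M₀a(2L − a)/(2EI) = 1562/EI
  UDL 42: wL⁴/(8EI) = 30077/EI
  δ_0 = 31639/EI
Flexibility coefficient — unit upward force at B: δ_{BB} = L³/(3EI) = 219.5/EI.
With EI = 59000 kip·ft²: δ_0 = 0.53626 ft and δ_{BB} = 0.00372 ft/kip.
Compatibility — the beam at B must follow the support down by 0.01667 ft: δ_0 − R_B·δ_{BB} = 0.01667, so R_B = (0.53626 − 0.01667)/0.00372 = 139.7 kip.
Moment equilibrium about A: M_A = Σ(load moments about A) − R_B·L = 1632 − 139.7×8.7 = 417.4 kip·ft.

M_A = 417.4 kip·ft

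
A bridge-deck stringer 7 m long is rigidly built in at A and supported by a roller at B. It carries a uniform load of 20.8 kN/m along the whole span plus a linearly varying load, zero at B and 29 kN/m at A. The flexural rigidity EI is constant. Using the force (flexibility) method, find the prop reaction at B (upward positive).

Release the roller at B. Primary structure: cantilever fixed at A.
Free-end deflection of the primary structure under the applied loading (downward +):
  UDL 20.8: wL⁴/(8EI) = 6243/EI
  triangular load, peak 29 at the fixed end: w₀L⁴/(30EI) = 2321/EI
  δ_0 = 8564/EI
Flexibility coefficient — unit upward force at B: δ_{BB} = L³/(3EI) = 114.3/EI.
The prop prevents deflection at B: R_B = δ_0/δ_{BB} = 8564/114.3 = 74.9 kN.

R_B = 74.9 kN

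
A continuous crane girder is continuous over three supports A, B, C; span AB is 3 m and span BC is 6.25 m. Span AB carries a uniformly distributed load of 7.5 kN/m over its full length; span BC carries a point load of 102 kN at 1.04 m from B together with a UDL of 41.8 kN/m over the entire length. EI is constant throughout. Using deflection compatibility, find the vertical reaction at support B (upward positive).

R_B = 323.3 kN

Take M_B as the redundant. Released structure: two simple spans AB and BC with a hinge at B.
Rotations at B on the released spans (each span's end-slope, ×1/EI):
  span AB: UDL 7.5: wL³/(24EI) = 8.438/EI
  span BC: point load 102 at a = 1.04: Pab(L + b)/(6LEI) = 168.9/EI
  span BC: UDL 41.8: wL³/(24EI) = 425.2/EI
  relative rotation θ_0 = (8.438 + 594.1)/EI = 602.5/EI
A unit hogging moment at B produces rotation L₁/(3EI) + L₂/(3EI) = 3.083/EI.
Compatibility: M_B·(L₁+L₂)/(3EI) = θ_0, giving M_B = 195.4 kN·m (hogging).
Span AB, ΣM about A with M_B applied at B: R_B^{AB}·3 = 33.75 + 195.4, so R_B^{AB} = 76.39 kN and R_A = 22.5 − 76.39 = -53.89 kN.
Span BC, ΣM about C: R_B^{BC}·6.25 = 1348 + 195.4, so R_B^{BC} = 246.9 kN and R_C = 363.2 − 246.9 = 116.3 kN.
R_B = 76.39 + 246.9 = 323.3 kN.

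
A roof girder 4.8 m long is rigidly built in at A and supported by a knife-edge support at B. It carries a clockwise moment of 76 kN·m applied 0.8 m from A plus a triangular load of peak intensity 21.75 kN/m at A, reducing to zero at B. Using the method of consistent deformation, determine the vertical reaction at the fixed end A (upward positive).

Take the reaction at B as the redundant and release it; the primary structure is a cantilever fixed at A.
Deflection at B on the released cantilever, summing each load's contribution:
  clockwise couple 76 at a = 0.8: M₀a(2L − a)/(2EI) = 267.5/EI
  triangular load, peak 21.75 at the fixed end: w₀L⁴/(30EI) = 384.9/EI
  δ_0 = 652.4/EI
Tip deflection under a unit load at B: L³/(3EI) = 36.86/EI.
Compatibility at B: δ_0 − R_B·δ_{BB} = 0, so R_B = 652.4/36.86 = 17.7 kN.
Vertical equilibrium: R_A = ΣP − R_B = 52.2 − 17.7 = 34.5 kN.

R_A = 34.5 kN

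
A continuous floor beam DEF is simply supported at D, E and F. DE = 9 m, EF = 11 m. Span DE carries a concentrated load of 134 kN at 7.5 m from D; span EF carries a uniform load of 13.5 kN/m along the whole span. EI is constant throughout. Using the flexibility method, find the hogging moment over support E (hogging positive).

Insert a hinge at E; M_E is the redundant, and each span becomes simply supported.
Rotations at E on the released spans (each span's end-slope, ×1/EI):
  span DE: point load 134 at a = 7.5: Pab(L + a)/(6LEI) = 460.6/EI
  span EF: UDL 13.5: wL³/(24EI) = 748.7/EI
  relative rotation θ_0 = (460.6 + 748.7)/EI = 1209/EI
A unit hogging moment at E produces rotation L₁/(3EI) + L₂/(3EI) = 6.667/EI.
Slope continuity at E: θ_0 = M_E·6.667/EI, so M_E = 1209/6.667 = 181.4 kN·m (hogging).

M_E = 181.4 kN·m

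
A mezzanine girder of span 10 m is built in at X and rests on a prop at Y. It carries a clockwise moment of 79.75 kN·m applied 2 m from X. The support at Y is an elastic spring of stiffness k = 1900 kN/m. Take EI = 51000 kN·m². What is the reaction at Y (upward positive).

Release the roller at Y. Primary structure: cantilever fixed at X.
Deflection at Y on the released cantilever, summing each load's contribution:
  clockwise couple 79.75 at a = 2: M₀a(2L − a)/(2EI) = 1436/EI
Flexibility coefficient — unit upward force at Y: δ_{YY} = L³/(3EI) = 333.3/EI.
With EI = 51000 kN·m²: δ_0 = 0.028147 m and δ_{YY} = 0.006536 m/kN.
Compatibility — the spring shortens by R_Y/k under the reaction it provides: δ_0 − R_Y·δ_{YY} = R_Y/k. With 1/k = 0.000526 m/kN, R_Y = δ_0 / (δ_{YY} + 1/k) = 0.028147 / (0.006536 + 0.000526) = 3.986 kN.

R_Y = 3.986 kN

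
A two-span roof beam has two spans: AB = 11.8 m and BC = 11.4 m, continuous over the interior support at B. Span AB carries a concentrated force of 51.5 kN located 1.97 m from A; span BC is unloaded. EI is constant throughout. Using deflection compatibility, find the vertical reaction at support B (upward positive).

R_B = 12.92 kN

Release continuity at B by inserting a hinge; the redundant is the internal moment M_B. The primary structure is two simply-supported spans AB and BC.
End slopes at the hinge B, treating each span as simply supported:
  span AB: point load 51.5 at a = 1.97: Pab(L + a)/(6LEI) = 194/EI
  relative rotation θ_0 = (194 + 0)/EI = 194/EI
A unit hogging moment at B produces rotation L₁/(3EI) + L₂/(3EI) = 7.733/EI.
Compatibility: M_B·(L₁+L₂)/(3EI) = θ_0, giving M_B = 25.08 kN·m (hogging).
Span AB, ΣM about A with M_B applied at B: R_B^{AB}·11.8 = 101.5 + 25.08, so R_B^{AB} = 10.72 kN and R_A = 51.5 − 10.72 = 40.78 kN.
Span BC, ΣM about C: R_B^{BC}·11.4 = 0 + 25.08, so R_B^{BC} = 2.2 kN and R_C = 0 − 2.2 = -2.2 kN.
R_B = 10.72 + 2.2 = 12.92 kN.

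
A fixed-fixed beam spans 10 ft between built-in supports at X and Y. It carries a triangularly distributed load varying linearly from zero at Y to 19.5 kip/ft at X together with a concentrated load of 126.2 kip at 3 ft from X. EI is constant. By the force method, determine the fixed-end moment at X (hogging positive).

M_X = 283 kip·ft

Take the two fixed-end moments M_X, M_Y as redundants; the released structure is the simple span XY.
Simple-span end rotations at X and Y under the given loads:
  at X: triangular load, peak 19.5: w₀L³/(45EI) = 433.3/EI
  at Y: triangular load, peak 19.5: 7w₀L³/(360EI) = 379.2/EI
  at X: point load 126.2 at a = 3: Pab(L + b)/(6LEI) = 750.9/EI
  at Y: point load 126.2 at a = 3: Pab(L + a)/(6LEI) = 574.2/EI
  θ_X0 = 1184/EI,  θ_Y0 = 953.4/EI
Flexibility coefficients: a unit moment at one end gives L/(3EI) there and L/(6EI) at the far end, so f₁₁ = f₂₂ = 3.333/EI and f₁₂ = f₂₁ = 1.667/EI.
Compatibility — zero rotation at each built-in end:
  3.333 M_X + 1.667 M_Y = 1184
  1.667 M_X + 3.333 M_Y = 953.4
Solving the pair gives M_X = 283 kip·ft and M_Y = 144.5 kip·ft (hogging).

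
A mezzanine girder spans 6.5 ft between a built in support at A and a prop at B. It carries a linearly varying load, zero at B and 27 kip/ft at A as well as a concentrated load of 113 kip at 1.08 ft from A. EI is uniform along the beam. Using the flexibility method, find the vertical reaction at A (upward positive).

R_A = 178.8 kip

Take the reaction at B as the redundant and release it; the primary structure is a cantilever fixed at A.
Free-end deflection of the primary structure under the applied loading (downward +):
  triangular load, peak 27 at the fixed end: w₀L⁴/(30EI) = 1607/EI
  point load 113 at a = 1.08: Pa²(3L − a)/(6EI) = 404.6/EI
  δ_0 = 2011/EI
Flexibility coefficient — unit upward force at B: δ_{BB} = L³/(3EI) = 91.54/EI.
The prop prevents deflection at B: R_B = δ_0/δ_{BB} = 2011/91.54 = 21.97 kip.
Vertical equilibrium: R_A = ΣP − R_B = 200.8 − 21.97 = 178.8 kip.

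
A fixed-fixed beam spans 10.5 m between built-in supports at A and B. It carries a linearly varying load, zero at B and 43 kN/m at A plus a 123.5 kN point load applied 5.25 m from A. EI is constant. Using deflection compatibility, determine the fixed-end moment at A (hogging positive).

M_A = 399.1 kN·m

Take the two fixed-end moments M_A, M_B as redundants; the released structure is the simple span AB.
End rotations of the released simple span under the applied load (×1/EI):
  at A: triangular load, peak 43: w₀L³/(45EI) = 1106/EI
  at B: triangular load, peak 43: 7w₀L³/(360EI) = 967.9/EI
  at A: point load 123.5 at a = 5.25: Pab(L + b)/(6LEI) = 851/EI
  at B: point load 123.5 at a = 5.25: Pab(L + a)/(6LEI) = 851/EI
  θ_A0 = 1957/EI,  θ_B0 = 1819/EI
Flexibility coefficients: a unit moment at one end gives L/(3EI) there and L/(6EI) at the far end, so f₁₁ = f₂₂ = 3.5/EI and f₁₂ = f₂₁ = 1.75/EI.
Compatibility — zero rotation at each built-in end:
  3.5 M_A + 1.75 M_B = 1957
  1.75 M_A + 3.5 M_B = 1819
Solving the pair gives M_A = 399.1 kN·m and M_B = 320.1 kN·m (hogging).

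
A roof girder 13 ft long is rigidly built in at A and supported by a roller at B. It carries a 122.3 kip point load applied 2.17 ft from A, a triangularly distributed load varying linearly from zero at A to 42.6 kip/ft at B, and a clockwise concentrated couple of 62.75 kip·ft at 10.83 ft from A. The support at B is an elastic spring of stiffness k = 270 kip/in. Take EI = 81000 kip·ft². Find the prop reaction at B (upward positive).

R_B = 158.7 kip

Choose R_B as the redundant. The primary structure is the cantilever fixed at A.
Downward deflection at the released point B due to the loads:
  point load 122.3 at a = 2.17: Pa²(3L − a)/(6EI) = 3535/EI
  triangular load, peak 42.6 at the free end: 11w₀L⁴/(120EI) = 111531/EI
  clockwise couple 62.75 at a = 10.83: M₀a(2L − a)/(2EI) = 5155/EI
  δ_0 = 120220/EI
Tip deflection under a unit load at B: L³/(3EI) = 732.3/EI.
With EI = 81000 kip·ft²: δ_0 = 1.4842 ft and δ_{BB} = 0.009041 ft/kip.
Compatibility — the spring shortens by R_B/k under the reaction it provides: δ_0 − R_B·δ_{BB} = R_B/k. With 1/k = 1/(270×12) ft/kip = 0.000309 ft/kip, R_B = δ_0 / (δ_{BB} + 1/k) = 1.4842 / (0.009041 + 0.000309) = 158.7 kip.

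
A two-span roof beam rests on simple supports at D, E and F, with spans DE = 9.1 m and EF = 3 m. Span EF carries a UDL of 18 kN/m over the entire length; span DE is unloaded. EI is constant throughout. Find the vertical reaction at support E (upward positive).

Take M_E as the redundant. Released structure: two simple spans DE and EF with a hinge at E.
Rotations at E on the released spans (each span's end-slope, ×1/EI):
  span EF: UDL 18: wL³/(24EI) = 20.25/EI
  relative rotation θ_0 = (0 + 20.25)/EI = 20.25/EI
A unit hogging moment at E produces rotation L₁/(3EI) + L₂/(3EI) = 4.033/EI.
Compatibility: M_E·(L₁+L₂)/(3EI) = θ_0, giving M_E = 5.021 kN·m (hogging).
Span DE, ΣM about D with M_E applied at E: R_E^{DE}·9.1 = 0 + 5.021, so R_E^{DE} = 0.5517 kN and R_D = 0 − 0.5517 = -0.5517 kN.
Span EF, ΣM about F: R_E^{EF}·3 = 81 + 5.021, so R_E^{EF} = 28.67 kN and R_F = 54 − 28.67 = 25.33 kN.
R_E = 0.5517 + 28.67 = 29.23 kN.

R_E = 29.23 kN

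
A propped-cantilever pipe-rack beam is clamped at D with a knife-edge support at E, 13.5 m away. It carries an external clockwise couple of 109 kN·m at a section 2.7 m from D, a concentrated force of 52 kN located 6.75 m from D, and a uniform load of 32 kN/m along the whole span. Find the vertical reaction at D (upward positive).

Remove the prop at E; the released (primary) structure is a cantilever built in at D.
Downward deflection at the released point E due to the loads:
  clockwise couple 109 at a = 2.7: M₀a(2L − a)/(2EI) = 3576/EI
  point load 52 at a = 6.75: Pa²(3L − a)/(6EI) = 13327/EI
  UDL 32: wL⁴/(8EI) = 132860/EI
  δ_0 = 149763/EI
Flexibility coefficient — unit upward force at E: δ_{EE} = L³/(3EI) = 820.1/EI.
The prop prevents deflection at E: R_E = δ_0/δ_{EE} = 149763/820.1 = 182.6 kN.
Vertical equilibrium: R_D = ΣP − R_E = 484 − 182.6 = 301.4 kN.

R_D = 301.4 kN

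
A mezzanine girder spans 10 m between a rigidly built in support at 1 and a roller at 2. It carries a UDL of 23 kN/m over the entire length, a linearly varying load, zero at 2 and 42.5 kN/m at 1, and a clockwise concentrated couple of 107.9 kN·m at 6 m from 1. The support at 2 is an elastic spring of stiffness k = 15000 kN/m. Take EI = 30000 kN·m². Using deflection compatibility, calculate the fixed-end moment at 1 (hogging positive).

Choose R_2 as the redundant. The primary structure is the cantilever fixed at 1.
Primary-structure tip deflection at 2 by superposition:
  UDL 23: wL⁴/(8EI) = 28750/EI
  triangular load, peak 42.5 at the fixed end: w₀L⁴/(30EI) = 14167/EI
  clockwise couple 107.9 at a = 6: M₀a(2L − a)/(2EI) = 4532/EI
  δ_0 = 47448/EI
Flexibility coefficient — unit upward force at 2: δ_{22} = L³/(3EI) = 333.3/EI.
With EI = 30000 kN·m²: δ_0 = 1.5816 m and δ_{22} = 0.011111 m/kN.
Compatibility — the spring shortens by R_2/k under the reaction it provides: δ_0 − R_2·δ_{22} = R_2/k. With 1/k = 0.000067 m/kN, R_2 = δ_0 / (δ_{22} + 1/k) = 1.5816 / (0.011111 + 0.000067) = 141.5 kN.
Moment equilibrium about 1: M_1 = Σ(load moments about 1) − R_2·L = 1966 − 141.5×10 = 551.3 kN·m.

M_1 = 551.3 kN·m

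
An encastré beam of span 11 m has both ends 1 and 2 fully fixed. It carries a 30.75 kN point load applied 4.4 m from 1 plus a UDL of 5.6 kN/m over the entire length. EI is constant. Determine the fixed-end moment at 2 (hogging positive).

M_2 = 88.94 kN·m

Take the two fixed-end moments M_1, M_2 as redundants; the released structure is the simple span 12.
On the primary (simply-supported) span, the end slopes from the loading are:
  at 1: point load 30.75 at a = 4.4: Pab(L + b)/(6LEI) = 238.1/EI
  at 2: point load 30.75 at a = 4.4: Pab(L + a)/(6LEI) = 208.4/EI
  at 1: UDL 5.6: wL³/(24EI) = 310.6/EI
  at 2: UDL 5.6: wL³/(24EI) = 310.6/EI
  θ_10 = 548.7/EI,  θ_20 = 518.9/EI
Flexibility coefficients: a unit moment at one end gives L/(3EI) there and L/(6EI) at the far end, so f₁₁ = f₂₂ = 3.667/EI and f₁₂ = f₂₁ = 1.833/EI.
Compatibility — zero rotation at each built-in end:
  3.667 M_1 + 1.833 M_2 = 548.7
  1.833 M_1 + 3.667 M_2 = 518.9
Solving the pair gives M_1 = 105.2 kN·m and M_2 = 88.94 kN·m (hogging).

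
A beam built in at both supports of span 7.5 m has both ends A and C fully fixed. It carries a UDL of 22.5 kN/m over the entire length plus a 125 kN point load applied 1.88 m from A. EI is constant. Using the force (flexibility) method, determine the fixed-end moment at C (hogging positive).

M_C = 149.6 kN·m

Take the two fixed-end moments M_A, M_C as redundants; the released structure is the simple span AC.
On the primary (simply-supported) span, the end slopes from the loading are:
  at A: UDL 22.5: wL³/(24EI) = 395.5/EI
  at C: UDL 22.5: wL³/(24EI) = 395.5/EI
  at A: point load 125 at a = 1.88: Pab(L + b)/(6LEI) = 385.1/EI
  at C: point load 125 at a = 1.88: Pab(L + a)/(6LEI) = 275.3/EI
  θ_A0 = 780.6/EI,  θ_C0 = 670.8/EI
Flexibility coefficients: a unit moment at one end gives L/(3EI) there and L/(6EI) at the far end, so f₁₁ = f₂₂ = 2.5/EI and f₁₂ = f₂₁ = 1.25/EI.
Compatibility — zero rotation at each built-in end:
  2.5 M_A + 1.25 M_C = 780.6
  1.25 M_A + 2.5 M_C = 670.8
Solving the pair gives M_A = 237.4 kN·m and M_C = 149.6 kN·m (hogging).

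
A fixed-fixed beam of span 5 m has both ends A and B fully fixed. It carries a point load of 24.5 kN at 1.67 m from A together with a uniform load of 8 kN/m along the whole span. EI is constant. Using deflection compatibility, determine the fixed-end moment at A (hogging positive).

M_A = 34.81 kN·m

Release both end moments; the primary structure is a simply-supported span AB with redundants M_A and M_B.
On the primary (simply-supported) span, the end slopes from the loading are:
  at A: point load 24.5 at a = 1.67: Pab(L + b)/(6LEI) = 37.83/EI
  at B: point load 24.5 at a = 1.67: Pab(L + a)/(6LEI) = 30.29/EI
  at A: UDL 8: wL³/(24EI) = 41.67/EI
  at B: UDL 8: wL³/(24EI) = 41.67/EI
  θ_A0 = 79.5/EI,  θ_B0 = 71.96/EI
Flexibility coefficients: a unit moment at one end gives L/(3EI) there and L/(6EI) at the far end, so f₁₁ = f₂₂ = 1.667/EI and f₁₂ = f₂₁ = 0.8333/EI.
Compatibility — zero rotation at each built-in end:
  1.667 M_A + 0.8333 M_B = 79.5
  0.8333 M_A + 1.667 M_B = 71.96
Solving the pair gives M_A = 34.81 kN·m and M_B = 25.77 kN·m (hogging).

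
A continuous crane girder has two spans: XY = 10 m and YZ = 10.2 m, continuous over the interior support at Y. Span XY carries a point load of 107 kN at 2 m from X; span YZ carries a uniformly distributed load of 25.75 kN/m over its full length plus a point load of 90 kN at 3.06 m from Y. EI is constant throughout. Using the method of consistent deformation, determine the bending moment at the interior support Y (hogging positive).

Take M_Y as the redundant. Released structure: two simple spans XY and YZ with a hinge at Y.
Rotations at Y on the released spans (each span's end-slope, ×1/EI):
  span XY: point load 107 at a = 2: Pab(L + a)/(6LEI) = 342.4/EI
  span YZ: UDL 25.75: wL³/(24EI) = 1139/EI
  span YZ: point load 90 at a = 3.06: Pab(L + b)/(6LEI) = 557.1/EI
  relative rotation θ_0 = (342.4 + 1696)/EI = 2038/EI
A unit hogging moment at Y produces rotation L₁/(3EI) + L₂/(3EI) = 6.733/EI.
Slope continuity at Y: θ_0 = M_Y·6.733/EI, so M_Y = 2038/6.733 = 302.7 kN·m (hogging).

M_Y = 302.7 kN·m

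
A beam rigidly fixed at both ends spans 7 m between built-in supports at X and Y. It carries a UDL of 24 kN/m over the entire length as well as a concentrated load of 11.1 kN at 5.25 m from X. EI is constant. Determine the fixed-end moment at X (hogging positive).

M_X = 101.6 kN·m

Release both end moments; the primary structure is a simply-supported span XY with redundants M_X and M_Y.
End rotations of the released simple span under the applied load (×1/EI):
  at X: UDL 24: wL³/(24EI) = 343/EI
  at Y: UDL 24: wL³/(24EI) = 343/EI
  at X: point load 11.1 at a = 5.25: Pab(L + b)/(6LEI) = 21.25/EI
  at Y: point load 11.1 at a = 5.25: Pab(L + a)/(6LEI) = 29.74/EI
  θ_X0 = 364.2/EI,  θ_Y0 = 372.7/EI
Flexibility coefficients: a unit moment at one end gives L/(3EI) there and L/(6EI) at the far end, so f₁₁ = f₂₂ = 2.333/EI and f₁₂ = f₂₁ = 1.167/EI.
Compatibility — zero rotation at each built-in end:
  2.333 M_X + 1.167 M_Y = 364.2
  1.167 M_X + 2.333 M_Y = 372.7
Solving the pair gives M_X = 101.6 kN·m and M_Y = 108.9 kN·m (hogging).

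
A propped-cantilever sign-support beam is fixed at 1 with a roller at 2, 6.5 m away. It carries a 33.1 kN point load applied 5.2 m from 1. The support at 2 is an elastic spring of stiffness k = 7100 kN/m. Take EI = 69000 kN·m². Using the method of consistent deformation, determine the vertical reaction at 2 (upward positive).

R_2 = 21.07 kN

Choose R_2 as the redundant. The primary structure is the cantilever fixed at 1.
Free-end deflection of the primary structure under the applied loading (downward +):
  point load 33.1 at a = 5.2: Pa²(3L − a)/(6EI) = 2133/EI
Flexibility coefficient — unit upward force at 2: δ_{22} = L³/(3EI) = 91.54/EI.
With EI = 69000 kN·m²: δ_0 = 0.030915 m and δ_{22} = 0.001327 m/kN.
Compatibility — the spring shortens by R_2/k under the reaction it provides: δ_0 − R_2·δ_{22} = R_2/k. With 1/k = 0.000141 m/kN, R_2 = δ_0 / (δ_{22} + 1/k) = 0.030915 / (0.001327 + 0.000141) = 21.07 kN.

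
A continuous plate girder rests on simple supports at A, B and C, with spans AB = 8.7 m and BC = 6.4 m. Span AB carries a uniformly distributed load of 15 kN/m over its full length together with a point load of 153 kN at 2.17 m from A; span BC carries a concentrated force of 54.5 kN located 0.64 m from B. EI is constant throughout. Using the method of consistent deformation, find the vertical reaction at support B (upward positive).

R_B = 202.4 kN

Take M_B as the redundant. Released structure: two simple spans AB and BC with a hinge at B.
Rotations at B on the released spans (each span's end-slope, ×1/EI):
  span AB: UDL 15: wL³/(24EI) = 411.6/EI
  span AB: point load 153 at a = 2.17: Pab(L + a)/(6LEI) = 451.5/EI
  span BC: point load 54.5 at a = 0.64: Pab(L + b)/(6LEI) = 63.62/EI
  relative rotation θ_0 = (863 + 63.62)/EI = 926.6/EI
A unit hogging moment at B produces rotation L₁/(3EI) + L₂/(3EI) = 5.033/EI.
Compatibility: M_B·(L₁+L₂)/(3EI) = θ_0, giving M_B = 184.1 kN·m (hogging).
Span AB, ΣM about A with M_B applied at B: R_B^{AB}·8.7 = 899.7 + 184.1, so R_B^{AB} = 124.6 kN and R_A = 283.5 − 124.6 = 158.9 kN.
Span BC, ΣM about C: R_B^{BC}·6.4 = 313.9 + 184.1, so R_B^{BC} = 77.82 kN and R_C = 54.5 − 77.82 = -23.32 kN.
R_B = 124.6 + 77.82 = 202.4 kN.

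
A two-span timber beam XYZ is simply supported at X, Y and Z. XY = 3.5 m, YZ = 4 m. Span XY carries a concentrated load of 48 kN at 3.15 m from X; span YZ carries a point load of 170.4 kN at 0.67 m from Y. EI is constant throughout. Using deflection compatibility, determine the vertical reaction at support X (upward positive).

R_X = -10.39 kN

Release continuity at Y by inserting a hinge; the redundant is the internal moment M_Y. The primary structure is two simply-supported spans XY and YZ.
Rotations at Y on the released spans (each span's end-slope, ×1/EI):
  span XY: point load 48 at a = 3.15: Pab(L + a)/(6LEI) = 16.76/EI
  span YZ: point load 170.4 at a = 0.67: Pab(L + b)/(6LEI) = 116.1/EI
  relative rotation θ_0 = (16.76 + 116.1)/EI = 132.9/EI
A unit hogging moment at Y produces rotation L₁/(3EI) + L₂/(3EI) = 2.5/EI.
Slope continuity at Y: θ_0 = M_Y·2.5/EI, so M_Y = 132.9/2.5 = 53.15 kN·m (hogging).
Span XY, ΣM about X with M_Y applied at Y: R_Y^{XY}·3.5 = 151.2 + 53.15, so R_Y^{XY} = 58.39 kN and R_X = 48 − 58.39 = -10.39 kN.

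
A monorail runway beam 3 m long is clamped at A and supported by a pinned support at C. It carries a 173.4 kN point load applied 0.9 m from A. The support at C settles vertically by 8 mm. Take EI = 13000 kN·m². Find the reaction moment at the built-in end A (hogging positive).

M_A = 127.5 kN·m

Release the roller at C. Primary structure: cantilever fixed at A.
Free-end deflection of the primary structure under the applied loading (downward +):
  point load 173.4 at a = 0.9: Pa²(3L − a)/(6EI) = 189.6/EI
Flexibility coefficient — unit upward force at C: δ_{CC} = L³/(3EI) = 9/EI.
With EI = 13000 kN·m²: δ_0 = 0.014586 m and δ_{CC} = 0.000692 m/kN.
Compatibility — the beam at C must follow the support down by 0.008 m: δ_0 − R_C·δ_{CC} = 0.008, so R_C = (0.014586 − 0.008)/0.000692 = 9.513 kN.
Moment equilibrium about A: M_A = Σ(load moments about A) − R_C·L = 156.1 − 9.513×3 = 127.5 kN·m.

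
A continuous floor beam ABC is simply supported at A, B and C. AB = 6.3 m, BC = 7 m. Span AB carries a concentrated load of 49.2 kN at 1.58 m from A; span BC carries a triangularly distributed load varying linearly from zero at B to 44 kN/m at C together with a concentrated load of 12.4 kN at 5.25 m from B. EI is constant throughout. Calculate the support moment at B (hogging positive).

Release continuity at B by inserting a hinge; the redundant is the internal moment M_B. The primary structure is two simply-supported spans AB and BC.
Discontinuity in slope at B on the released structure — sum the simple-span end rotations:
  span AB: point load 49.2 at a = 1.58: Pab(L + a)/(6LEI) = 76.49/EI
  span BC: triangular load, peak 44: 7w₀L³/(360EI) = 293.5/EI
  span BC: point load 12.4 at a = 5.25: Pab(L + b)/(6LEI) = 23.73/EI
  relative rotation θ_0 = (76.49 + 317.2)/EI = 393.7/EI
A unit hogging moment at B produces rotation L₁/(3EI) + L₂/(3EI) = 4.433/EI.
Slope continuity at B: θ_0 = M_B·4.433/EI, so M_B = 393.7/4.433 = 88.8 kN·m (hogging).

M_B = 88.8 kN·m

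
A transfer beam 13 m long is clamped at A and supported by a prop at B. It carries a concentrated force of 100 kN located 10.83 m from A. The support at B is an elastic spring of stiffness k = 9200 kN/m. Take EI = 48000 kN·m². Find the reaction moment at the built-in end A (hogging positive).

M_A = 112.4 kN·m

Remove the prop at B; the released (primary) structure is a cantilever built in at A.
Primary-structure tip deflection at B by superposition:
  point load 100 at a = 10.83: Pa²(3L − a)/(6EI) = 55067/EI
Tip deflection under a unit load at B: L³/(3EI) = 732.3/EI.
With EI = 48000 kN·m²: δ_0 = 1.1472 m and δ_{BB} = 0.015257 m/kN.
Compatibility — the spring shortens by R_B/k under the reaction it provides: δ_0 − R_B·δ_{BB} = R_B/k. With 1/k = 0.000109 m/kN, R_B = δ_0 / (δ_{BB} + 1/k) = 1.1472 / (0.015257 + 0.000109) = 74.66 kN.
Moment equilibrium about A: M_A = Σ(load moments about A) − R_B·L = 1083 − 74.66×13 = 112.4 kN·m.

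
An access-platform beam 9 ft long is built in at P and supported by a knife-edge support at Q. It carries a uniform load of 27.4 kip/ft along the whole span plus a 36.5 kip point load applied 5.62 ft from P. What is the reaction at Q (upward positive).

R_Q = 109.4 kip

Take the reaction at Q as the redundant and release it; the primary structure is a cantilever fixed at P.
Downward deflection at the released point Q due to the loads:
  UDL 27.4: wL⁴/(8EI) = 22471/EI
  point load 36.5 at a = 5.62: Pa²(3L − a)/(6EI) = 4108/EI
  δ_0 = 26579/EI
Tip deflection under a unit load at Q: L³/(3EI) = 243/EI.
The prop prevents deflection at Q: R_Q = δ_0/δ_{QQ} = 26579/243 = 109.4 kip.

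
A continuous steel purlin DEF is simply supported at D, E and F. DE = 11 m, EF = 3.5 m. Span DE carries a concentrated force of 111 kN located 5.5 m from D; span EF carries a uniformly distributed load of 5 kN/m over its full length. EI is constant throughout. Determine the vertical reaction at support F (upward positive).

R_F = -41.4 kN

Release continuity at E by inserting a hinge; the redundant is the internal moment M_E. The primary structure is two simply-supported spans DE and EF.
Discontinuity in slope at E on the released structure — sum the simple-span end rotations:
  span DE: point load 111 at a = 5.5: Pab(L + a)/(6LEI) = 839.4/EI
  span EF: UDL 5: wL³/(24EI) = 8.932/EI
  relative rotation θ_0 = (839.4 + 8.932)/EI = 848.4/EI
A unit hogging moment at E produces rotation L₁/(3EI) + L₂/(3EI) = 4.833/EI.
Compatibility: M_E·(L₁+L₂)/(3EI) = θ_0, giving M_E = 175.5 kN·m (hogging).
Span EF, ΣM about F: R_E^{EF}·3.5 = 30.62 + 175.5, so R_E^{EF} = 58.9 kN and R_F = 17.5 − 58.9 = -41.4 kN.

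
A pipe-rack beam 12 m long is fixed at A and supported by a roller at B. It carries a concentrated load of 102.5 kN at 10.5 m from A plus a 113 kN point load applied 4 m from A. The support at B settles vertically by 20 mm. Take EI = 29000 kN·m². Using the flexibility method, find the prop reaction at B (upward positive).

R_B = 99.12 kN

Take the reaction at B as the redundant and release it; the primary structure is a cantilever fixed at A.
Free-end deflection of the primary structure under the applied loading (downward +):
  point load 102.5 at a = 10.5: Pa²(3L − a)/(6EI) = 48028/EI
  point load 113 at a = 4: Pa²(3L − a)/(6EI) = 9643/EI
  δ_0 = 57670/EI
Flexibility coefficient — unit upward force at B: δ_{BB} = L³/(3EI) = 576/EI.
With EI = 29000 kN·m²: δ_0 = 1.9886 m and δ_{BB} = 0.019862 m/kN.
Compatibility — the beam at B must follow the support down by 0.02 m: δ_0 − R_B·δ_{BB} = 0.02, so R_B = (1.9886 − 0.02)/0.019862 = 99.12 kN.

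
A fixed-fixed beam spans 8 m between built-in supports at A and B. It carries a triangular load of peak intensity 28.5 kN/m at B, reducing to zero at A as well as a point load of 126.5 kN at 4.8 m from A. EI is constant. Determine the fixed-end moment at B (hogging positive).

Release both end moments; the primary structure is a simply-supported span AB with redundants M_A and M_B.
Simple-span end rotations at A and B under the given loads:
  at A: triangular load, peak 28.5: 7w₀L³/(360EI) = 283.7/EI
  at B: triangular load, peak 28.5: w₀L³/(45EI) = 324.3/EI
  at A: point load 126.5 at a = 4.8: Pab(L + b)/(6LEI) = 453.4/EI
  at B: point load 126.5 at a = 4.8: Pab(L + a)/(6LEI) = 518.1/EI
  θ_A0 = 737.1/EI,  θ_B0 = 842.4/EI
Flexibility coefficients: a unit moment at one end gives L/(3EI) there and L/(6EI) at the far end, so f₁₁ = f₂₂ = 2.667/EI and f₁₂ = f₂₁ = 1.333/EI.
Compatibility — zero rotation at each built-in end:
  2.667 M_A + 1.333 M_B = 737.1
  1.333 M_A + 2.667 M_B = 842.4
Solving the pair gives M_A = 158 kN·m and M_B = 236.9 kN·m (hogging).

M_B = 236.9 kN·m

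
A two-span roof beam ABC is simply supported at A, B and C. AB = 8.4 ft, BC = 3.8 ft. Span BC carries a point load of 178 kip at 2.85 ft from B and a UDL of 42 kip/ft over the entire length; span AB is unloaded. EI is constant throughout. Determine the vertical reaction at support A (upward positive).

Take M_B as the redundant. Released structure: two simple spans AB and BC with a hinge at B.
End slopes at the hinge B, treating each span as simply supported:
  span BC: point load 178 at a = 2.85: Pab(L + b)/(6LEI) = 100.4/EI
  span BC: UDL 42: wL³/(24EI) = 96.03/EI
  relative rotation θ_0 = (0 + 196.4)/EI = 196.4/EI
A unit hogging moment at B produces rotation L₁/(3EI) + L₂/(3EI) = 4.067/EI.
Compatibility: M_B·(L₁+L₂)/(3EI) = θ_0, giving M_B = 48.3 kip·ft (hogging).
Span AB, ΣM about A with M_B applied at B: R_B^{AB}·8.4 = 0 + 48.3, so R_B^{AB} = 5.75 kip and R_A = 0 − 5.75 = -5.75 kip.

R_A = -5.75 kip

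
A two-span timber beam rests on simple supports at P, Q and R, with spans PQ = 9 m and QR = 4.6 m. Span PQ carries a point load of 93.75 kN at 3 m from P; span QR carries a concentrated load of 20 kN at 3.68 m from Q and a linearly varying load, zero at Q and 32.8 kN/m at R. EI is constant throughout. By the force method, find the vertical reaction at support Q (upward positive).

R_Q = 93.05 kN

Take M_Q as the redundant. Released structure: two simple spans PQ and QR with a hinge at Q.
Discontinuity in slope at Q on the released structure — sum the simple-span end rotations:
  span PQ: point load 93.75 at a = 3: Pab(L + a)/(6LEI) = 375/EI
  span QR: point load 20 at a = 3.68: Pab(L + b)/(6LEI) = 13.54/EI
  span QR: triangular load, peak 32.8: 7w₀L³/(360EI) = 62.08/EI
  relative rotation θ_0 = (375 + 75.62)/EI = 450.6/EI
A unit hogging moment at Q produces rotation L₁/(3EI) + L₂/(3EI) = 4.533/EI.
Slope continuity at Q: θ_0 = M_Q·4.533/EI, so M_Q = 450.6/4.533 = 99.4 kN·m (hogging).
Span PQ, ΣM about P with M_Q applied at Q: R_Q^{PQ}·9 = 281.2 + 99.4, so R_Q^{PQ} = 42.29 kN and R_P = 93.75 − 42.29 = 51.46 kN.
Span QR, ΣM about R: R_Q^{QR}·4.6 = 134.1 + 99.4, so R_Q^{QR} = 50.76 kN and R_R = 95.44 − 50.76 = 44.68 kN.
R_Q = 42.29 + 50.76 = 93.05 kN.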